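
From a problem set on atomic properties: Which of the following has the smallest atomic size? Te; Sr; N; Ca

N

Radius decreases left→right (rising Z_eff, same n) and increases top→bottom (higher n).
Neither a single period nor a single group — weigh both effects.
Te > N: the two effects oppose for this pair; the down-group effect wins (136 vs 71 pm).
Ca > Te: the two effects oppose for this pair; the across-period effect wins (171 vs 136 pm).
Sr > Ca: Sr sits below Ca in group 2, so the down-group effect alone puts Sr larger.
Approximate values (pm): N 71, Ca 171, Sr 185, Te 136.
The smallest atomic size among these belongs to N.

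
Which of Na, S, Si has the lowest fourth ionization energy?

Si

IE_4 is the cost of taking one more electron from the +3 cation: Na³⁺ is already 2 electrons into the core; S³⁺ still has 3 valence electrons; Si³⁺ still has 1 valence electron.
Pulling an electron out of a noble-gas core costs far more than removing a remaining valence electron, so Na sits at the high end of IE_4.
Valence configurations: S³⁺ [Ne]3s²3p¹, Si³⁺ [Ne]3s¹.
The numbers (kJ/mol): Na 9543, S 4556, Si 4356.
Overall IE_4 order: Si < S < Na.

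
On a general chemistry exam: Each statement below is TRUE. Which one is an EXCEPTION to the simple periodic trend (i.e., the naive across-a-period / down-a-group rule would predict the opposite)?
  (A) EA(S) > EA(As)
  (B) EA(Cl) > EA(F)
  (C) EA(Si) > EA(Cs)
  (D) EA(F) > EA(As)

(B)

The general trend: electron affinity increases across a period and decreases down a group.
(A) S (period 3, group 16) vs As (period 4, group 15): the stated order agrees with the simple trend.
(B) Cl (period 3, group 17) vs F (period 2, group 17): the stated order contradicts the simple trend.
(C) Si (period 3, group 14) vs Cs (period 6, group 1): the stated order agrees with the simple trend.
(D) F (period 2, group 17) vs As (period 4, group 15): the stated order agrees with the simple trend.
The exception is (B): F's small 2p subshell makes the incoming electron feel strong e⁻–e⁻ repulsion, so Cl actually releases more energy on gaining an electron.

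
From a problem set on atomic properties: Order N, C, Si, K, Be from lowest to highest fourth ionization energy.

Si, K, C, N, Be

After 3 electrons have been removed, what remains? N³⁺ still has 2 valence electrons; C³⁺ still has 1 valence electron; Si³⁺ still has 1 valence electron; K³⁺ is already 2 electrons into the core; Be³⁺ is already 1 electron into the core.
Usually core removal costs more than valence removal, but here the competition is close: a tightly held n=2 valence electron can cost more to remove than an n=3 core electron, so the actual values have to decide it.
Valence configurations: N³⁺ [He]2s², C³⁺ [He]2s¹, Si³⁺ [Ne]3s¹.
Tabulated IE_4 (kJ/mol): N 7475, C 6223, Si 4356, K 5877, Be 21007.
Putting it together, IE_4: Si < K < C < N < Be.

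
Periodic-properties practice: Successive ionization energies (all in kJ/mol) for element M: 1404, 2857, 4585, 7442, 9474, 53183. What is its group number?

Look for the largest jump between consecutive ionization energies: IE6/IE5 ≈ 5.6, far larger than any earlier ratio.
That jump marks the point where a core electron is being removed. So the atom has 5 valence electrons.
A main-group element with 5 valence electrons is in group 15.

Group 15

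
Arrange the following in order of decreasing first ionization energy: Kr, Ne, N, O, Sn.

Ne, N, Kr, O, Sn

N is in period 2, group 15; O is in period 2, group 16; Ne is in period 2, group 18; Kr is in period 4, group 18; Sn is in period 5, group 14.
Across a period the outer electron is held more tightly (higher IE₁); down a group it sits in a higher shell, more shielded, and comes off more easily.
Neither a single period nor a single group — weigh both effects.
O > Sn: both effects reinforce here, so O is clearly the higher of the two.
Kr > O: period and group pull opposite ways; the across-period shift dominates (1351 vs 1314 kJ/mol).
N > Kr: the two effects oppose for this pair; the down-group effect wins (1402 vs 1351 kJ/mol).
Ne > N: Ne lies to the right of N in period 2, so the across-period effect alone puts Ne higher.
Note the exception: N has a higher first ionization energy than O, contrary to the simple trend — pairing an electron in O's 2p⁴ costs repulsion energy, so O ionizes more easily than half-filled N (2p³).
For reference (kJ/mol): N 1402, O 1314, Ne 2081, Kr 1351, Sn 709.
So from highest to lowest: Ne > N > Kr > O > Sn.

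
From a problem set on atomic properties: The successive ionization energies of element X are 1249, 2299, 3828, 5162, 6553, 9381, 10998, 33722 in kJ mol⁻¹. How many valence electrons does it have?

Look for the largest jump between consecutive ionization energies: IE8/IE7 ≈ 3.1, far larger than any earlier ratio.
That jump marks the point where a core electron is being removed. So the atom has 7 valence electrons.

7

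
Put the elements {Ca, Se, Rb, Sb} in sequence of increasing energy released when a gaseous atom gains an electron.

Adding an electron releases more energy for atoms nearer the top right (short of the noble gases).
Here both period and group differ, so the two effects have to be weighed against each other.
Rb > Ca: this pair runs against the simple trend — see the exception note.
Sb > Rb: both are in period 5; the period trend gives Sb the larger value.
Se > Sb: both effects reinforce here, so Se is clearly the higher of the two.
Note the exception: Rb has a higher electron affinity than Ca, contrary to the simple trend — adding an electron to Ca (ns²) has to open a new, higher-energy np subshell, which is unfavourable.
Approximate values (kJ/mol): Ca 2, Se 195, Rb 47, Sb 103.
So from lowest to highest: Ca < Rb < Sb < Se.

Ca < Rb < Sb < Se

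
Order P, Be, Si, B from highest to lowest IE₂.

Consider each +1 ion: P⁺ still has 4 valence electrons; Be⁺ still has 1 valence electron; Si⁺ still has 3 valence electrons; B⁺ still has 2 valence electrons.
All are still removing valence electrons, so compare the +1 ions as you would atoms: IE_2 generally rises across a period (higher Z_eff) and falls down a group (larger shell), subject to the usual subshell exceptions.
Valence configurations: P⁺ [Ne]3s²3p², Be⁺ [He]2s¹, Si⁺ [Ne]3s²3p¹, B⁺ [He]2s².
Approximate IE_2 values (kJ/mol): P 1907, Be 1757, Si 1577, B 2427.
So the second ionization energies run Si < Be < P < B.

B > P > Be > Si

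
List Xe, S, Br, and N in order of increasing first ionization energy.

N is in period 2, group 15; S is in period 3, group 16; Br is in period 4, group 17; Xe is in period 5, group 18.
Removing the outermost electron gets harder across a period and easier down a group.
A diagonal step moves right (one effect) and down (the opposite effect) at once.
Br > S: the two effects oppose for this pair; the across-period effect wins (1140 vs 1000 kJ/mol).
Xe > Br: the two effects oppose for this pair; the across-period effect wins (1170 vs 1140 kJ/mol).
N > Xe: period and group pull opposite ways; the down-group shift dominates (1402 vs 1170 kJ/mol).
Approximate values (kJ/mol): N 1402, S 1000, Br 1140, Xe 1170.
So from lowest to highest: S < Br < Xe < N.

S < Br < Xe < N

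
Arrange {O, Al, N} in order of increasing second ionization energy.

Consider each +1 ion: O⁺ still has 5 valence electrons; Al⁺ still has 2 valence electrons; N⁺ still has 4 valence electrons.
All are still removing valence electrons, so compare the +1 ions as you would atoms: IE_2 generally rises across a period (higher Z_eff) and falls down a group (larger shell), subject to the usual subshell exceptions.
Valence configurations: O⁺ [He]2s²2p³, Al⁺ [Ne]3s², N⁺ [He]2s²2p².
Tabulated IE_2 (kJ/mol): O 3388, Al 1817, N 2856.
Overall IE_2 order: Al < N < O.

Al < N < O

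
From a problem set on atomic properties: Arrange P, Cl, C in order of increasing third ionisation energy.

P, Cl, C

The third ionization energy removes an electron from the +2 ion. For each element: P²⁺ still has 3 valence electrons; Cl²⁺ still has 5 valence electrons; C²⁺ still has 2 valence electrons.
All are still removing valence electrons, so compare the +2 ions as you would atoms: IE_3 generally rises across a period (higher Z_eff) and falls down a group (larger shell), subject to the usual subshell exceptions.
Valence configurations: P²⁺ [Ne]3s²3p¹, Cl²⁺ [Ne]3s²3p³, C²⁺ [He]2s².
The numbers (kJ/mol): P 2914, Cl 3822, C 4620.
Hence IE_3: P < Cl < C.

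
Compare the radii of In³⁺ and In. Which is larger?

In

Forming In³⁺ removes 3 electrons from In. Fewer electrons for the same nuclear charge means less shielding and a higher Z_eff on the remaining electrons, and for main-group metals the entire outer shell is lost.
A cation is smaller than its parent atom: In³⁺ < In.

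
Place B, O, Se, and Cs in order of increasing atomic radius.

O, B, Se, Cs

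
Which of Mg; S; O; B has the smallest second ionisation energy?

After 1 electron has been removed, what remains? Mg⁺ still has 1 valence electron; S⁺ still has 5 valence electrons; O⁺ still has 5 valence electrons; B⁺ still has 2 valence electrons.
All are still removing valence electrons, so compare the +1 ions as you would atoms: IE_2 generally rises across a period (higher Z_eff) and falls down a group (larger shell), subject to the usual subshell exceptions.
Valence configurations: Mg⁺ [Ne]3s¹, S⁺ [Ne]3s²3p³, O⁺ [He]2s²2p³, B⁺ [He]2s².
Tabulated IE_2 (kJ/mol): Mg 1451, S 2252, O 3388, B 2427.
So the second ionization energies run Mg < S < B < O.

Mg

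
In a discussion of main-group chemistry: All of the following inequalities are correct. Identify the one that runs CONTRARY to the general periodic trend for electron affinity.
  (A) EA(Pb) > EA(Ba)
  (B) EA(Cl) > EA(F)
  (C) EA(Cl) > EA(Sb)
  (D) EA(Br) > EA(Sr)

The general trend: electron affinity increases across a period and decreases down a group.
(A) Pb (period 6, group 14) vs Ba (period 6, group 2): the stated order agrees with the simple trend.
(B) Cl (period 3, group 17) vs F (period 2, group 17): the stated order contradicts the simple trend.
(C) Cl (period 3, group 17) vs Sb (period 5, group 15): the stated order agrees with the simple trend.
(D) Br (period 4, group 17) vs Sr (period 5, group 2): the stated order agrees with the simple trend.
The exception is (B): F's small 2p subshell makes the incoming electron feel strong e⁻–e⁻ repulsion, so Cl actually releases more energy on gaining an electron.

(B)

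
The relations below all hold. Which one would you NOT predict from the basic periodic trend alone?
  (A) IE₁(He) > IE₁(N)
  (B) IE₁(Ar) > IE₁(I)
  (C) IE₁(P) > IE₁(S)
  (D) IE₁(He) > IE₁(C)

(C)

The general trend: first ionization energy increases across a period and decreases down a group.
(A) He (period 1, group 18) vs N (period 2, group 15): the stated order agrees with the simple trend.
(B) Ar (period 3, group 18) vs I (period 5, group 17): the stated order agrees with the simple trend.
(C) P (period 3, group 15) vs S (period 3, group 16): the stated order contradicts the simple trend.
(D) He (period 1, group 18) vs C (period 2, group 14): the stated order agrees with the simple trend.
The exception is (C): S (3p⁴) ionizes more easily than half-filled P (3p³) because the paired 3p electron in S is pushed out by e⁻–e⁻ repulsion.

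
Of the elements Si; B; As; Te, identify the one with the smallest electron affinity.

B is in period 2, group 13; Si is in period 3, group 14; As is in period 4, group 15; Te is in period 5, group 16.
EA tends to increase across a period and decrease down a group, though the pattern is less regular than for IE or radius.
These sit on a diagonal, where the across-period and down-group effects partly cancel.
As > B: period and group pull opposite ways; the across-period shift dominates (78 vs 27 kJ/mol).
Si > As: period and group pull opposite ways; the down-group shift dominates (134 vs 78 kJ/mol).
Te > Si: the two effects oppose for this pair; the across-period effect wins (190 vs 134 kJ/mol).
Approximate values (kJ/mol): B 27, Si 134, As 78, Te 190.
The smallest electron affinity among these belongs to B.

B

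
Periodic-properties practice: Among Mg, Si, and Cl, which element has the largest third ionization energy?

Mg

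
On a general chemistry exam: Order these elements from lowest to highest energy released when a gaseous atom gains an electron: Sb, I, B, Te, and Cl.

B < Sb < Te < I < Cl

B is in period 2, group 13; Cl is in period 3, group 17; Sb is in period 5, group 15; Te is in period 5, group 16; I is in period 5, group 17.
EA tends to increase across a period and decrease down a group, though the pattern is less regular than for IE or radius.
Here both period and group differ, so the two effects have to be weighed against each other.
Sb > B: the two effects oppose for this pair; the across-period effect wins (103 vs 27 kJ/mol).
Te > Sb: both are in period 5; the period trend gives Te the larger value.
I > Te: both are in period 5; the period trend gives I the larger value.
Cl > I: they share group 17; the group trend gives Cl the larger value.
For reference (kJ/mol): B 27, Cl 349, Sb 103, Te 190, I 295.
So from lowest to highest: B < Sb < Te < I < Cl.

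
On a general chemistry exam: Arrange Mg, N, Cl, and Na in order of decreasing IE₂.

Na > N > Cl > Mg

After 1 electron has been removed, what remains? Mg⁺ still has 1 valence electron; N⁺ still has 4 valence electrons; Cl⁺ still has 6 valence electrons; Na⁺ is the bare [Ne] core.
Pulling an electron out of a noble-gas core costs far more than removing a remaining valence electron, so Na sits at the high end of IE_2.
Valence configurations: Mg⁺ [Ne]3s¹, N⁺ [He]2s²2p², Cl⁺ [Ne]3s²3p⁴.
Tabulated IE_2 (kJ/mol): Mg 1451, N 2856, Cl 2298, Na 4562.
So the second ionization energies run Mg < Cl < N < Na.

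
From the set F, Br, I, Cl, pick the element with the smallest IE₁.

I

IE₁ increases left→right with effective nuclear charge and decreases top→bottom as the valence shell moves farther out.
All are in group 17, so first ionization energy increases up the group.
The smallest IE₁ among these belongs to I.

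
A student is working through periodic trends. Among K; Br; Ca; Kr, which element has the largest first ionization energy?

K is in period 4, group 1; Ca is in period 4, group 2; Br is in period 4, group 17; Kr is in period 4, group 18.
IE₁ increases left→right with effective nuclear charge and decreases top→bottom as the valence shell moves farther out.
All lie in period 4, so first ionization energy increases left to right.
The largest first ionization energy among these belongs to Kr.

Kr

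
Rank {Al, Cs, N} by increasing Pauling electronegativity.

Cs < Al < N

N is in period 2, group 15; Al is in period 3, group 13; Cs is in period 6, group 1.
Electronegativity increases across a period and decreases down a group, tracking effective nuclear charge and atomic size.
These span different periods and groups, so the two trends combine.
Al > Cs: both effects reinforce here, so Al is clearly the higher of the two.
N > Al: relative to Al, both the across-period and down-group shifts push N's electronegativity up.
For reference (Pauling): N 3.04, Al 1.61, Cs 0.79.
So from lowest to highest: Cs < Al < N.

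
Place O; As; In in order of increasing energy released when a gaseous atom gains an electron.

In, As, O

O is in period 2, group 16; As is in period 4, group 15; In is in period 5, group 13.
Adding an electron releases more energy for atoms nearer the top right (short of the noble gases).
These span different periods and groups, so the two trends combine.
As > In: relative to In, both the across-period and down-group shifts push As's electron affinity up.
O > As: relative to As, both the across-period and down-group shifts push O's electron affinity up.
Approximate values (kJ/mol): O 141, As 78, In 29.
So from lowest to highest: In < As < O.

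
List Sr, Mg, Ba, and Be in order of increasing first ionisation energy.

Ba < Sr < Mg < Be

First ionization energy rises across a period (greater Z_eff holds electrons more tightly) and falls down a group (valence electrons are farther from the nucleus).
All are in group 2, so first ionization energy increases up the group.
So from lowest to highest: Ba < Sr < Mg < Be.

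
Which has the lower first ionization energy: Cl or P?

P is in period 3, group 15; Cl is in period 3, group 17.
Across a period the outer electron is held more tightly (higher IE₁); down a group it sits in a higher shell, more shielded, and comes off more easily.
All lie in period 3, so first ionization energy increases left to right.
So P has the lower first ionization energy (P < Cl).

P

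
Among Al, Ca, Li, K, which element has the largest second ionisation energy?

Li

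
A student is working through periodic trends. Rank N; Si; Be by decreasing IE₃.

The third ionization energy removes an electron from the +2 ion. For each element: N²⁺ still has 3 valence electrons; Si²⁺ still has 2 valence electrons; Be²⁺ is the bare [He] core.
Pulling an electron out of a noble-gas core costs far more than removing a remaining valence electron, so Be sits at the high end of IE_3.
Valence configurations: N²⁺ [He]2s²2p¹, Si²⁺ [Ne]3s².
Approximate IE_3 values (kJ/mol): N 4578, Si 3232, Be 14849.
Hence IE_3: Si < N < Be.

Be > N > Si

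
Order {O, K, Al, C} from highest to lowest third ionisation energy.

O > C > K > Al

The third ionization energy removes an electron from the +2 ion. For each element: O²⁺ still has 4 valence electrons; K²⁺ is already 1 electron into the core; Al²⁺ still has 1 valence electron; C²⁺ still has 2 valence electrons.
Usually core removal costs more than valence removal, but here the competition is close: a tightly held n=2 valence electron can cost more to remove than an n=3 core electron, so the actual values have to decide it.
Valence configurations: O²⁺ [He]2s²2p², Al²⁺ [Ne]3s¹, C²⁺ [He]2s².
Approximate IE_3 values (kJ/mol): O 5300, K 4420, Al 2745, C 4620.
Hence IE_3: Al < K < C < O.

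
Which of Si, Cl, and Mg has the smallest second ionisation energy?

IE_2 is the cost of taking one more electron from the +1 cation: Si⁺ still has 3 valence electrons; Cl⁺ still has 6 valence electrons; Mg⁺ still has 1 valence electron.
All are still removing valence electrons, so compare the +1 ions as you would atoms: IE_2 generally rises across a period (higher Z_eff) and falls down a group (larger shell), subject to the usual subshell exceptions.
Valence configurations: Si⁺ [Ne]3s²3p¹, Cl⁺ [Ne]3s²3p⁴, Mg⁺ [Ne]3s¹.
Tabulated IE_2 (kJ/mol): Si 1577, Cl 2298, Mg 1451.
So the second ionization energies run Mg < Si < Cl.

Mg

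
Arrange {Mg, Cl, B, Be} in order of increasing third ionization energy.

B, Cl, Mg, Be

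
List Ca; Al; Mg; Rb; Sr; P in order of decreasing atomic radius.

Rb > Sr > Ca > Mg > Al > P

Mg is in period 3, group 2; Al is in period 3, group 13; P is in period 3, group 15; Ca is in period 4, group 2; Rb is in period 5, group 1; Sr is in period 5, group 2.
Atomic radius shrinks across a period as nuclear charge pulls the same shell inward, and grows down a group as new shells are added.
Neither a single period nor a single group — weigh both effects.
Al > P: Al lies to the left of P in period 3, so the across-period effect alone puts Al larger.
Mg > Al: both are in period 3; the period trend gives Mg the larger value.
Ca > Mg: Ca sits below Mg in group 2, so the down-group effect alone puts Ca larger.
Sr > Ca: they share group 2; the group trend gives Sr the larger value.
Rb > Sr: both are in period 5; the period trend gives Rb the larger value.
Tabulated atomic radius (pm): Mg 139, Al 126, P 111, Ca 171, Rb 210, Sr 185.
So from largest to smallest: Rb > Sr > Ca > Mg > Al > P.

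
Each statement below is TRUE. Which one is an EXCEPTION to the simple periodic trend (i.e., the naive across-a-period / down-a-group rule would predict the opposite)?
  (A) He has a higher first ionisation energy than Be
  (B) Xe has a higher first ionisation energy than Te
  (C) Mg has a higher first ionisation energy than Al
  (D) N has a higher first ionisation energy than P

(C)

The general trend: first ionisation energy increases across a period and decreases down a group.
(A) He (period 1, group 18) vs Be (period 2, group 2): the stated order agrees with the simple trend.
(B) Xe (period 5, group 18) vs Te (period 5, group 16): the stated order agrees with the simple trend.
(C) Mg (period 3, group 2) vs Al (period 3, group 13): the stated order contradicts the simple trend.
(D) N (period 2, group 15) vs P (period 3, group 15): the stated order agrees with the simple trend.
The exception is (C): Al's single 3p electron is easier to remove than one from Mg's filled 3s².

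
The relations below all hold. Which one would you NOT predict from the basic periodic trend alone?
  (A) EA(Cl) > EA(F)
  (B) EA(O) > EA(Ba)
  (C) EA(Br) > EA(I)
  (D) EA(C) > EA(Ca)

The general trend: electron affinity increases across a period and decreases down a group.
(A) Cl (period 3, group 17) vs F (period 2, group 17): the stated order contradicts the simple trend.
(B) O (period 2, group 16) vs Ba (period 6, group 2): the stated order agrees with the simple trend.
(C) Br (period 4, group 17) vs I (period 5, group 17): the stated order agrees with the simple trend.
(D) C (period 2, group 14) vs Ca (period 4, group 2): the stated order agrees with the simple trend.
The exception is (A): F's small 2p subshell makes the incoming electron feel strong e⁻–e⁻ repulsion, so Cl actually releases more energy on gaining an electron.

(A)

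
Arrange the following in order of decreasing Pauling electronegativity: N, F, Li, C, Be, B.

F, N, C, B, Be, Li

Li is in period 2, group 1; Be is in period 2, group 2; B is in period 2, group 13; C is in period 2, group 14; N is in period 2, group 15; F is in period 2, group 17.
Smaller atoms with higher effective nuclear charge are more electronegative.
All lie in period 2, so electronegativity increases left to right.
So from highest to lowest: F > N > C > B > Be > Li.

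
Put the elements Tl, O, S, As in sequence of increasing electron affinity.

Tl, As, O, S

O is in period 2, group 16; S is in period 3, group 16; As is in period 4, group 15; Tl is in period 6, group 13.
Atoms with high Z_eff and room in the valence shell (especially the halogens) have the most exothermic electron affinities.
These span different periods and groups, so the two trends combine.
As > Tl: both effects reinforce here, so As is clearly the higher of the two.
O > As: relative to As, both the across-period and down-group shifts push O's electron affinity up.
S > O: this pair runs against the simple trend — see the exception note.
Note the exception: S has a higher electron affinity than O, contrary to the simple trend — the compact 2p subshell of O repels the added electron more than S's larger 3p does.
Approximate values (kJ/mol): O 141, S 200, As 78, Tl 19.
So from lowest to highest: Tl < As < O < S.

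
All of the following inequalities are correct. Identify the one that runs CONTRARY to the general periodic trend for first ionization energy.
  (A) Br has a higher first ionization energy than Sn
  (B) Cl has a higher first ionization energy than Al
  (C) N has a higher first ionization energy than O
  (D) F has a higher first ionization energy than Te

The general trend: first ionization energy increases across a period and decreases down a group.
(A) Br (period 4, group 17) vs Sn (period 5, group 14): the stated order agrees with the simple trend.
(B) Cl (period 3, group 17) vs Al (period 3, group 13): the stated order agrees with the simple trend.
(C) N (period 2, group 15) vs O (period 2, group 16): the stated order contradicts the simple trend.
(D) F (period 2, group 17) vs Te (period 5, group 16): the stated order agrees with the simple trend.
The exception is (C): pairing an electron in O's 2p⁴ costs repulsion energy, so O ionizes more easily than half-filled N (2p³).

(C)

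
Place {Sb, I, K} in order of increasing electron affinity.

K < Sb < I

K is in period 4, group 1; Sb is in period 5, group 15; I is in period 5, group 17.
Electron affinity generally becomes more exothermic across a period toward the halogens and less exothermic down a group.
Neither a single period nor a single group — weigh both effects.
Sb > K: the two effects oppose for this pair; the across-period effect wins (103 vs 48 kJ/mol).
I > Sb: I lies to the right of Sb in period 5, so the across-period effect alone puts I higher.
Tabulated electron affinity (kJ/mol): K 48, Sb 103, I 295.
So from lowest to highest: K < Sb < I.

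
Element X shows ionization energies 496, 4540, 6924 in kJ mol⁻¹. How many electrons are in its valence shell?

1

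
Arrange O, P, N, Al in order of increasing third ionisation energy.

Al < P < N < O

After 2 electrons have been removed, what remains? O²⁺ still has 4 valence electrons; P²⁺ still has 3 valence electrons; N²⁺ still has 3 valence electrons; Al²⁺ still has 1 valence electron.
All are still removing valence electrons, so compare the +2 ions as you would atoms: IE_3 generally rises across a period (higher Z_eff) and falls down a group (larger shell), subject to the usual subshell exceptions.
Valence configurations: O²⁺ [He]2s²2p², P²⁺ [Ne]3s²3p¹, N²⁺ [He]2s²2p¹, Al²⁺ [Ne]3s¹.
The numbers (kJ/mol): O 5300, P 2914, N 4578, Al 2745.
Overall IE_3 order: Al < P < N < O.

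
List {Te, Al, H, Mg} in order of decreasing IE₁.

H > Te > Mg > Al

H is in period 1, group 1; Mg is in period 3, group 2; Al is in period 3, group 13; Te is in period 5, group 16.
First ionization energy rises across a period (greater Z_eff holds electrons more tightly) and falls down a group (valence electrons are farther from the nucleus).
Here both period and group differ, so the two effects have to be weighed against each other.
Mg > Al: this pair runs against the simple trend — see the exception note.
Te > Mg: period and group pull opposite ways; the across-period shift dominates (869 vs 738 kJ/mol).
H > Te: the two effects oppose for this pair; the down-group effect wins (1312 vs 869 kJ/mol).
Note the exception: Mg has a higher first ionization energy than Al, contrary to the simple trend — Al's single 3p electron is easier to remove than one from Mg's filled 3s².
Tabulated first ionization energy (kJ/mol): H 1312, Mg 738, Al 578, Te 869.
So from highest to lowest: H > Te > Mg > Al.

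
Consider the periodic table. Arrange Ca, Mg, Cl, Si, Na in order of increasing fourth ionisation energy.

Si < Cl < Ca < Na < Mg

After 3 electrons have been removed, what remains? Ca³⁺ is already 1 electron into the core; Mg³⁺ is already 1 electron into the core; Cl³⁺ still has 4 valence electrons; Si³⁺ still has 1 valence electron; Na³⁺ is already 2 electrons into the core.
Breaking into a closed-shell core is much more expensive than removing a leftover valence electron — Ca, Na and Mg have the largest IE_4 here.
Valence configurations: Cl³⁺ [Ne]3s²3p², Si³⁺ [Ne]3s¹.
The numbers (kJ/mol): Ca 6491, Mg 10543, Cl 5159, Si 4356, Na 9543.
Overall IE_4 order: Si < Cl < Ca < Na < Mg.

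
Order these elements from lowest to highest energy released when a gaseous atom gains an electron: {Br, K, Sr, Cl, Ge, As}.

Sr < K < As < Ge < Br < Cl

Cl is in period 3, group 17; K is in period 4, group 1; Ge is in period 4, group 14; As is in period 4, group 15; Br is in period 4, group 17; Sr is in period 5, group 2.
EA tends to increase across a period and decrease down a group, though the pattern is less regular than for IE or radius.
Here both period and group differ, so the two effects have to be weighed against each other.
K > Sr: the two effects oppose for this pair; the down-group effect wins (48 vs 5 kJ/mol).
As > K: As lies to the right of K in period 4, so the across-period effect alone puts As higher.
Ge > As: this pair runs against the simple trend — see the exception note.
Br > Ge: Br lies to the right of Ge in period 4, so the across-period effect alone puts Br higher.
Cl > Br: they share group 17; the group trend gives Cl the larger value.
Note the exception: Ge has a higher electron affinity than As, contrary to the simple trend — adding an electron to As's half-filled 4p³ is unfavourable, so Ge (4p²) has the more exothermic EA.
Tabulated electron affinity (kJ/mol): Cl 349, K 48, Ge 119, As 78, Br 325, Sr 5.
So from lowest to highest: Sr < K < As < Ge < Br < Cl.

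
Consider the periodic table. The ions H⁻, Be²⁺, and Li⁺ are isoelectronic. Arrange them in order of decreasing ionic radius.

All of these have 2 electrons, so size is governed by nuclear charge alone: the more protons, the stronger the pull on the same electron cloud, and the smaller the ion.
Nuclear charges: Be²⁺ (Z=4), Li⁺ (Z=3), H⁻ (Z=1).
Largest to smallest: H⁻ > Li⁺ > Be²⁺.

H⁻ > Li⁺ > Be²⁺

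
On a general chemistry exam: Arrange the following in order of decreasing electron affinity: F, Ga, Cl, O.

Cl > F > O > Ga

O is in period 2, group 16; F is in period 2, group 17; Cl is in period 3, group 17; Ga is in period 4, group 13.
Adding an electron releases more energy for atoms nearer the top right (short of the noble gases).
Neither a single period nor a single group — weigh both effects.
O > Ga: both effects reinforce here, so O is clearly the higher of the two.
F > O: F lies to the right of O in period 2, so the across-period effect alone puts F higher.
Cl > F: this pair runs against the simple trend — see the exception note.
Note the exception: Cl has a higher electron affinity than F, contrary to the simple trend — F's small 2p subshell makes the incoming electron feel strong e⁻–e⁻ repulsion, so Cl actually releases more energy on gaining an electron.
Tabulated electron affinity (kJ/mol): O 141, F 328, Cl 349, Ga 29.
So from highest to lowest: Cl > F > O > Ga.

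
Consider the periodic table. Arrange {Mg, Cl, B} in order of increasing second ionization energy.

After 1 electron has been removed, what remains? Mg⁺ still has 1 valence electron; Cl⁺ still has 6 valence electrons; B⁺ still has 2 valence electrons.
All are still removing valence electrons, so compare the +1 ions as you would atoms: IE_2 generally rises across a period (higher Z_eff) and falls down a group (larger shell), subject to the usual subshell exceptions.
Valence configurations: Mg⁺ [Ne]3s¹, Cl⁺ [Ne]3s²3p⁴, B⁺ [He]2s².
The numbers (kJ/mol): Mg 1451, Cl 2298, B 2427.
Overall IE_2 order: Mg < Cl < B.

Mg < Cl < B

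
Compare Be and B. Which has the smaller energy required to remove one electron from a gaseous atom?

B

Be is in period 2, group 2; B is in period 2, group 13.
First ionization energy rises across a period (greater Z_eff holds electrons more tightly) and falls down a group (valence electrons are farther from the nucleus).
All lie in period 2; the across-period trend (first ionization energy increases left to right) applies, with the exception below.
Note the exception: Be has a higher first ionization energy than B, contrary to the simple trend — removing B's lone 2p electron is easier than breaking Be's filled 2s².
Approximate values (kJ/mol): Be 900, B 801.
So B has the smaller energy required to remove one electron from a gaseous atom (B < Be).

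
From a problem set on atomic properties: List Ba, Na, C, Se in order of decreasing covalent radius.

Ba > Na > Se > C

C is in period 2, group 14; Na is in period 3, group 1; Se is in period 4, group 16; Ba is in period 6, group 2.
Across a period the added protons contract the valence shell; down a group each new principal shell makes the atom larger.
Here both period and group differ, so the two effects have to be weighed against each other.
Se > C: the two effects oppose for this pair; the down-group effect wins (116 vs 75 pm).
Na > Se: the two effects oppose for this pair; the across-period effect wins (155 vs 116 pm).
Ba > Na: period and group pull opposite ways; the down-group shift dominates (196 vs 155 pm).
Tabulated atomic radius (pm): C 75, Na 155, Se 116, Ba 196.
So from largest to smallest: Ba > Na > Se > C.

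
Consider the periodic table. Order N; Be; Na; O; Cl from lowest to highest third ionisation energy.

Cl < N < O < Na < Be

The third ionization energy removes an electron from the +2 ion. For each element: N²⁺ still has 3 valence electrons; Be²⁺ is the bare [He] core; Na²⁺ is already 1 electron into the core; O²⁺ still has 4 valence electrons; Cl²⁺ still has 5 valence electrons.
Breaking into a closed-shell core is much more expensive than removing a leftover valence electron — Na and Be have the largest IE_3 here.
Valence configurations: N²⁺ [He]2s²2p¹, O²⁺ [He]2s²2p², Cl²⁺ [Ne]3s²3p³.
Approximate IE_3 values (kJ/mol): N 4578, Be 14849, Na 6910, O 5300, Cl 3822.
Putting it together, IE_3: Cl < N < O < Na < Be.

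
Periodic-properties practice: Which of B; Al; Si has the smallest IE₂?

Si

The second ionization energy removes an electron from the +1 ion. For each element: B⁺ still has 2 valence electrons; Al⁺ still has 2 valence electrons; Si⁺ still has 3 valence electrons.
All are still removing valence electrons, so compare the +1 ions as you would atoms: IE_2 generally rises across a period (higher Z_eff) and falls down a group (larger shell), subject to the usual subshell exceptions.
Valence configurations: B⁺ [He]2s², Al⁺ [Ne]3s², Si⁺ [Ne]3s²3p¹.
Si⁺ loses a lone 3p electron whereas Al⁺ must break into a filled 3s² pair, so IE_2(Al) > IE_2(Si) even though Si has the higher nuclear charge.
Tabulated IE_2 (kJ/mol): B 2427, Al 1817, Si 1577.
So the second ionization energies run Si < Al < B.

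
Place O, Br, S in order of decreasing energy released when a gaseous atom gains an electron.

Br, S, O

O is in period 2, group 16; S is in period 3, group 16; Br is in period 4, group 17.
Atoms with high Z_eff and room in the valence shell (especially the halogens) have the most exothermic electron affinities.
Here both period and group differ, so the two effects have to be weighed against each other.
S > O: this pair runs against the simple trend — see the exception note.
Br > S: the two effects oppose for this pair; the across-period effect wins (325 vs 200 kJ/mol).
Note the exception: S has a higher electron affinity than O, contrary to the simple trend — the compact 2p subshell of O repels the added electron more than S's larger 3p does.
Approximate values (kJ/mol): O 141, S 200, Br 325.
So from highest to lowest: Br > S > O.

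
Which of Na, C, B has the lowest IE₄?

The fourth ionization energy removes an electron from the +3 ion. For each element: Na³⁺ is already 2 electrons into the core; C³⁺ still has 1 valence electron; B³⁺ is the bare [He] core.
Core electrons are held far more tightly than valence electrons, so Na and B top the IE_4 order.
The numbers (kJ/mol): Na 9543, C 6223, B 25026.
Putting it together, IE_4: C < Na < B.

C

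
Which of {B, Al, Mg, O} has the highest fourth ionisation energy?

B

IE_4 is the cost of taking one more electron from the +3 cation: B³⁺ is the bare [He] core; Al³⁺ is the bare [Ne] core; Mg³⁺ is already 1 electron into the core; O³⁺ still has 3 valence electrons.
Breaking into a closed-shell core is much more expensive than removing a leftover valence electron — Mg, Al and B have the largest IE_4 here.
Tabulated IE_4 (kJ/mol): B 25026, Al 11577, Mg 10543, O 7469.
Hence IE_4: O < Mg < Al < B.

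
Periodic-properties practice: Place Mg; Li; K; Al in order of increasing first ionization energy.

Li is in period 2, group 1; Mg is in period 3, group 2; Al is in period 3, group 13; K is in period 4, group 1.
Across a period the outer electron is held more tightly (higher IE₁); down a group it sits in a higher shell, more shielded, and comes off more easily.
Neither a single period nor a single group — weigh both effects.
Li > K: Li sits above K in group 1, so the down-group effect alone puts Li higher.
Al > Li: the two effects oppose for this pair; the across-period effect wins (578 vs 520 kJ/mol).
Mg > Al: this pair runs against the simple trend — see the exception note.
Note the exception: Mg has a higher first ionization energy than Al, contrary to the simple trend — Al's single 3p electron is easier to remove than one from Mg's filled 3s².
Approximate values (kJ/mol): Li 520, Mg 738, Al 578, K 419.
So from lowest to highest: K < Li < Al < Mg.

K, Li, Al, Mg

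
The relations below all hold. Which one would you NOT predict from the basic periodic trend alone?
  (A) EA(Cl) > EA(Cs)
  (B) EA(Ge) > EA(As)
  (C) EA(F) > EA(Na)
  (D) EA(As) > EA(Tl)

The general trend: electron affinity increases across a period and decreases down a group.
(A) Cl (period 3, group 17) vs Cs (period 6, group 1): the stated order agrees with the simple trend.
(B) Ge (period 4, group 14) vs As (period 4, group 15): the stated order contradicts the simple trend.
(C) F (period 2, group 17) vs Na (period 3, group 1): the stated order agrees with the simple trend.
(D) As (period 4, group 15) vs Tl (period 6, group 13): the stated order agrees with the simple trend.
The exception is (B): adding an electron to As's half-filled 4p³ is unfavourable, so Ge (4p²) has the more exothermic EA.

(B)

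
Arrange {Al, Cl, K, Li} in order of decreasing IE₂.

The second ionization energy removes an electron from the +1 ion. For each element: Al⁺ still has 2 valence electrons; Cl⁺ still has 6 valence electrons; K⁺ is the bare [Ar] core; Li⁺ is the bare [He] core.
Breaking into a closed-shell core is much more expensive than removing a leftover valence electron — K and Li have the largest IE_2 here.
Valence configurations: Al⁺ [Ne]3s², Cl⁺ [Ne]3s²3p⁴.
Approximate IE_2 values (kJ/mol): Al 1817, Cl 2298, K 3052, Li 7298.
Putting it together, IE_2: Al < Cl < K < Li.

Li > K > Cl > Al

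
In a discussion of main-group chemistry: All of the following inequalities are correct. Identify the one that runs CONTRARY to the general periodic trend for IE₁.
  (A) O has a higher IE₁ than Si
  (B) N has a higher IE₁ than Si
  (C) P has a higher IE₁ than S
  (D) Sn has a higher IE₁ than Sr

(C)

The general trend: IE₁ increases across a period and decreases down a group.
(A) O (period 2, group 16) vs Si (period 3, group 14): the stated order agrees with the simple trend.
(B) N (period 2, group 15) vs Si (period 3, group 14): the stated order agrees with the simple trend.
(C) P (period 3, group 15) vs S (period 3, group 16): the stated order contradicts the simple trend.
(D) Sn (period 5, group 14) vs Sr (period 5, group 2): the stated order agrees with the simple trend.
The exception is (C): S (3p⁴) ionizes more easily than half-filled P (3p³) because the paired 3p electron in S is pushed out by e⁻–e⁻ repulsion.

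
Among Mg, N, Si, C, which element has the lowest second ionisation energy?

After 1 electron has been removed, what remains? Mg⁺ still has 1 valence electron; N⁺ still has 4 valence electrons; Si⁺ still has 3 valence electrons; C⁺ still has 3 valence electrons.
All are still removing valence electrons, so compare the +1 ions as you would atoms: IE_2 generally rises across a period (higher Z_eff) and falls down a group (larger shell), subject to the usual subshell exceptions.
Valence configurations: Mg⁺ [Ne]3s¹, N⁺ [He]2s²2p², Si⁺ [Ne]3s²3p¹, C⁺ [He]2s²2p¹.
Tabulated IE_2 (kJ/mol): Mg 1451, N 2856, Si 1577, C 2353.
Overall IE_2 order: Mg < Si < C < N.

Mg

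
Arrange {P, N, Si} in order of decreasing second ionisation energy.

N > P > Si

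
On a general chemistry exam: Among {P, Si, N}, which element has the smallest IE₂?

The second ionization energy removes an electron from the +1 ion. For each element: P⁺ still has 4 valence electrons; Si⁺ still has 3 valence electrons; N⁺ still has 4 valence electrons.
All are still removing valence electrons, so compare the +1 ions as you would atoms: IE_2 generally rises across a period (higher Z_eff) and falls down a group (larger shell), subject to the usual subshell exceptions.
Valence configurations: P⁺ [Ne]3s²3p², Si⁺ [Ne]3s²3p¹, N⁺ [He]2s²2p².
Tabulated IE_2 (kJ/mol): P 1907, Si 1577, N 2856.
Overall IE_2 order: Si < P < N.

Si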